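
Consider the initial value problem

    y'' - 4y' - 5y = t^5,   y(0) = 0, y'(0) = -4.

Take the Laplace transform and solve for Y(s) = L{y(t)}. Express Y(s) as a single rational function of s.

Laplace-transform each side.
Using L{y''} = s^2 Y - s·y(0) - y'(0) and L{y'} = sY - y(0), with y(0) = 0, y'(0) = -4, the left side becomes (s^2 - 4*s - 5)Y - (-4).
The right side is L{t^5} = 120/s^6.
So (s^2 - 4*s - 5)Y = 120/s^6 + (-4).
Isolate Y and clear denominators.

Y(s) = (-4*s^6 + 120)/(s^8 - 4*s^7 - 5*s^6)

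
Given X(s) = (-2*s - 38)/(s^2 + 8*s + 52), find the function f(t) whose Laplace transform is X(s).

Complete the square in the denominator: s^2 + 8*s + 52 = (s + 4)^2 + 6^2.
Split the numerator to match: -2*s - 38 = -2·(s + 4) - 5·6.
Invert each term: -2·(s + 4)/((s + 4)^2 + 36) ↔ -2e^(-4t)cos(6t); -5·6/((s + 4)^2 + 36) ↔ -5e^(-4t)sin(6t).

f(t) = -5*exp(-4*t)*sin(6*t) - 2*exp(-4*t)*cos(6*t)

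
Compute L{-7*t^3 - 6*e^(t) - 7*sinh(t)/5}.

The transform is linear, so treat each term independently.
(-7/5)·[L{sinh(t)} = 1/(s^2 - 1)]; (-6)·[L{e^(t)} = 1/(s - 1)]; (-7)·[L{t^3} = 3!/s^4 = 6/s^4].

-7/(5*(s^2 - 1)) - 6/(s - 1) - 42/s^4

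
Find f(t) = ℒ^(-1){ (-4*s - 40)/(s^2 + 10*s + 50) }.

Complete the square in the denominator: s^2 + 10*s + 50 = (s + 5)^2 + 5^2.
Split the numerator to match: -4*s - 40 = -4·(s + 5) - 4·5.
Invert each term: -4·(s + 5)/((s + 5)^2 + 25) ↔ -4e^(-5t)cos(5t); -4·5/((s + 5)^2 + 25) ↔ -4e^(-5t)sin(5t).

f(t) = -4*exp(-5*t)*sin(5*t) - 4*exp(-5*t)*cos(5*t)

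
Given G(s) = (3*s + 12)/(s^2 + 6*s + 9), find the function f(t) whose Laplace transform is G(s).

Factor the denominator: s^2 + 6*s + 9 = (s + 3)^2.
Partial fraction decomposition gives [3/(s + 3)] + [3/(s + 3)^2].
Invert each term: 3/(s + 3) ↔ 3e^(-3t); 3/(s + 3)^2 ↔ 3t·e^(-3t).

f(t) = 3*t*exp(-3*t) + 3*exp(-3*t)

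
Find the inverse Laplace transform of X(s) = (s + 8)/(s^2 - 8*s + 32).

Complete the square in the denominator: s^2 - 8*s + 32 = (s - 4)^2 + 4^2.
Split the numerator to match: s + 8 = 1·(s - 4) + 3·4.
Invert each term: 1·(s - 4)/((s - 4)^2 + 16) ↔ e^(4t)cos(4t); 3·4/((s - 4)^2 + 16) ↔ 3e^(4t)sin(4t).

3*exp(4*t)*sin(4*t) + exp(4*t)*cos(4*t)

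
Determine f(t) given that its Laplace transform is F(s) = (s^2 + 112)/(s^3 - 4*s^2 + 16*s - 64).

f(t) = 4*exp(4*t) - 3*sin(4*t) - 3*cos(4*t)

Factor the denominator: s^3 - 4*s^2 + 16*s - 64 = (s - 4)*(s^2 + 16).
Partial fraction decomposition gives [4/(s - 4)] + [-3*s/(s^2 + 16)] + [-12/(s^2 + 16)].
Invert each term: 4/(s - 4) ↔ 4e^(4t); -3·s/(s^2 + 16) ↔ -3cos(4t); -3·4/(s^2 + 16) ↔ -3sin(4t).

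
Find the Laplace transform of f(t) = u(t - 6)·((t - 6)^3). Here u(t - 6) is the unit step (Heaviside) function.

By the second shifting theorem, L{u(t - c)·g(t - c)} = e^(-cs)·G(s) with c = 6 and G(s) = L{g(t)}.
L{t^3} = 3!/s^4 = 6/s^4.

6*exp(-6*s)/s^4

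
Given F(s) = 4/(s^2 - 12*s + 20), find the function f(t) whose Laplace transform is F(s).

f(t) = exp(6*t)*sinh(4*t)

Rewrite the denominator: s^2 - 12*s + 20 = (s - 6)^2 - 16.
The form in (s - 6) signals a first-shifting-theorem factor e^(6t).
Since L{sinh(4t)} = 4/(s^2 - 16), the inverse is e^(6*t)*sinh(4*t).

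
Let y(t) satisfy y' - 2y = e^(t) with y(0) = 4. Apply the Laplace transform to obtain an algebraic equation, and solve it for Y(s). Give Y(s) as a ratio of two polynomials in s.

Y(s) = (4*s - 3)/(s^2 - 3*s + 2)

Transform both sides with L{·}.
The derivative rules (L{y'} = sY - y(0) = sY - 4) turn the left side into (s - 2)Y - (4).
The right side is L{e^(t)} = 1/(s - 1).
So (s - 2)Y = 1/(s - 1) + (4).
Solve for Y(s) and write it as one ratio of polynomials.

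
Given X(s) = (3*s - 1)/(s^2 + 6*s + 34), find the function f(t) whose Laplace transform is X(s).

Complete the square in the denominator: s^2 + 6*s + 34 = (s + 3)^2 + 5^2.
Split the numerator to match: 3*s - 1 = 3·(s + 3) - 2·5.
Invert each term: 3·(s + 3)/((s + 3)^2 + 25) ↔ 3e^(-3t)cos(5t); -2·5/((s + 3)^2 + 25) ↔ -2e^(-3t)sin(5t).

f(t) = -2*exp(-3*t)*sin(5*t) + 3*exp(-3*t)*cos(5*t)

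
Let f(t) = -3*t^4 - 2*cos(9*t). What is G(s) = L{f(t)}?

G(s) = -2*s/(s^2 + 81) - 72/s^5

The transform is linear, so treat each term independently.
(-2)·[L{cos(9t)} = s/(s^2 + 81)]; (-3)·[L{t^4} = 4!/s^5 = 24/s^5].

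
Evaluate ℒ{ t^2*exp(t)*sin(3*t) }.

L{sin(3t)} = 3/(s^2 + 9).
Multiplying by e^(t) shifts s → s - 1, so L{exp(t)*sin(3*t)} = 3/((s - 1)^2 + 9).
Then apply L{t^2·g(t)} = (-1)^2 d^2/ds^2[G(s)] with G(s) = 3/((s - 1)^2 + 9):
differentiating 2 times and applying the sign gives 18*(s^2 - 2*s - 2)/(s^2 - 2*s + 10)^3.

18*(s^2 - 2*s - 2)/(s^2 - 2*s + 10)^3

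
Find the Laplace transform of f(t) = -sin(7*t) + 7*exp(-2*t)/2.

-7/(s^2 + 49) + 7/(2*(s + 2))

Apply the Laplace transform termwise.
(-1)·[L{sin(7t)} = 7/(s^2 + 49)]; (7/2)·[L{e^(-2t)} = 1/(s + 2)].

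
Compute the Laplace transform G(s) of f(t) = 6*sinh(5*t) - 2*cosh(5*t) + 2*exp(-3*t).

The transform is linear, so treat each term independently.
(6)·[L{sinh(5t)} = 5/(s^2 - 25)]; (-2)·[L{cosh(5t)} = s/(s^2 - 25)]; (2)·[L{e^(-3t)} = 1/(s + 3)].

G(s) = -2*s/(s^2 - 25) + 30/(s^2 - 25) + 2/(s + 3)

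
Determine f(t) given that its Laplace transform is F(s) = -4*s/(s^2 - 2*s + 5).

f(t) = -2*exp(t)*sin(2*t) - 4*exp(t)*cos(2*t)

Complete the square in the denominator: s^2 - 2*s + 5 = (s - 1)^2 + 2^2.
Split the numerator to match: -4*s = -4·(s - 1) - 2·2.
Invert each term: -4·(s - 1)/((s - 1)^2 + 4) ↔ -4e^(t)cos(2t); -2·2/((s - 1)^2 + 4) ↔ -2e^(t)sin(2t).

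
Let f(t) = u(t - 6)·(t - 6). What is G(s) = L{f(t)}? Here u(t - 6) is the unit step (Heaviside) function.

By the second shifting theorem, L{u(t - c)·g(t - c)} = e^(-cs)·H(s) with c = 6 and H(s) = L{g(t)}.
L{t} = 1!/s^2 = 1/s^2.

G(s) = exp(-6*s)/s^2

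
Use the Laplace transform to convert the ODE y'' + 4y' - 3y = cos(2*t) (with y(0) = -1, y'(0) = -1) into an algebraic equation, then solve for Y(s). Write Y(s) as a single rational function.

Take the Laplace transform of both sides.
Using L{y''} = s^2 Y - s·y(0) - y'(0) and L{y'} = sY - y(0), with y(0) = -1, y'(0) = -1, the left side becomes (s^2 + 4*s - 3)Y - (-s - 5).
The right side is L{cos(2*t)} = s/(s^2 + 4).
So (s^2 + 4*s - 3)Y = s/(s^2 + 4) + (-s - 5).
Solve for Y(s) and write it as one ratio of polynomials.

Y(s) = (-s^3 - 5*s^2 - 3*s - 20)/(s^4 + 4*s^3 + s^2 + 16*s - 12)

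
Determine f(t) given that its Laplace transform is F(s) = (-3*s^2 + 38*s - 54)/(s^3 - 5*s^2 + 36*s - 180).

f(t) = exp(5*t) + 3*sin(6*t) - 4*cos(6*t)

Factor the denominator: s^3 - 5*s^2 + 36*s - 180 = (s - 5)*(s^2 + 36).
Partial fraction decomposition gives [1/(s - 5)] + [-4*s/(s^2 + 36)] + [18/(s^2 + 36)].
Invert each term: 1/(s - 5) ↔ e^(5t); -4·s/(s^2 + 36) ↔ -4cos(6t); 3·6/(s^2 + 36) ↔ 3sin(6t).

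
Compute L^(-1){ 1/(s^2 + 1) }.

Since L{sin(t)} = 1/(s^2 + 1), the inverse is sin(t).

sin(t)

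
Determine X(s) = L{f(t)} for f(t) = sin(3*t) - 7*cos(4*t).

X(s) = -7*s/(s^2 + 16) + 3/(s^2 + 9)

The transform is linear, so treat each term independently.
L{sin(3t)} = 3/(s^2 + 9); (-7)·[L{cos(4t)} = s/(s^2 + 16)].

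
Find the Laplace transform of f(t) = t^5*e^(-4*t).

L{t^5} = 5!/s^6 = 120/s^6.
By the first shifting theorem, multiplying by e^(-4t) replaces s with s + 4.

120/(s + 4)^6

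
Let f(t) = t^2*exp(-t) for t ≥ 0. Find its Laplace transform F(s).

L{e^(-t)} = 1/(s + 1).
Then apply L{t^2·g(t)} = (-1)^2 d^2/ds^2[G(s)] with G(s) = 1/(s + 1):
differentiating 2 times and applying the sign gives 2/(s + 1)^3.

F(s) = 2/(s + 1)^3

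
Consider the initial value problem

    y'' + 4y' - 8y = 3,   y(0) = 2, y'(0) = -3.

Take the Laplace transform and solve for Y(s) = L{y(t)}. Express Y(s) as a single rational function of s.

Take the Laplace transform of both sides.
With L{y''} = s^2 Y - s·y(0) - y'(0) and L{y'} = sY - y(0), with y(0) = 2, y'(0) = -3: the LHS transforms to (s^2 + 4*s - 8)Y - (2*s + 5).
The right side is L{3} = 3/s.
So (s^2 + 4*s - 8)Y = 3/s + (2*s + 5).
Divide through and combine into a single rational function.

Y(s) = (2*s^2 + 5*s + 3)/(s^3 + 4*s^2 - 8*s)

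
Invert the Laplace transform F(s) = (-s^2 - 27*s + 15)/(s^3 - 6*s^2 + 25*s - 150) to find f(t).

f(t) = -3*exp(6*t) - 3*sin(5*t) + 2*cos(5*t)

Factor the denominator: s^3 - 6*s^2 + 25*s - 150 = (s - 6)*(s^2 + 25).
Partial fraction decomposition gives [-3/(s - 6)] + [2*s/(s^2 + 25)] + [-15/(s^2 + 25)].
Invert each term: -3/(s - 6) ↔ -3e^(6t); 2·s/(s^2 + 25) ↔ 2cos(5t); -3·5/(s^2 + 25) ↔ -3sin(5t).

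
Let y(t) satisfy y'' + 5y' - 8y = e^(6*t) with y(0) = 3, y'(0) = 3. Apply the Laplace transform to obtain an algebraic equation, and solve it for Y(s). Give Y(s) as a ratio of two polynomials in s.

Y(s) = (3*s^2 - 107)/(s^3 - s^2 - 38*s + 48)

Transform both sides with L{·}.
Using L{y''} = s^2 Y - s·y(0) - y'(0) and L{y'} = sY - y(0), with y(0) = 3, y'(0) = 3, the left side becomes (s^2 + 5*s - 8)Y - (3*s + 18).
The right side is L{e^(6*t)} = 1/(s - 6).
So (s^2 + 5*s - 8)Y = 1/(s - 6) + (3*s + 18).
Divide through and combine into a single rational function.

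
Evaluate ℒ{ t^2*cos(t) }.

L{cos(t)} = s/(s^2 + 1).
Then apply L{t^2·g(t)} = (-1)^2 d^2/ds^2[H(s)] with H(s) = s/(s^2 + 1):
differentiating 2 times and applying the sign gives 2*s*(s^2 - 3)/(s^2 + 1)^3.

2*s*(s^2 - 3)/(s^2 + 1)^3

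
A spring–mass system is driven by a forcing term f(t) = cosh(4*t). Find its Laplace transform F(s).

L{cosh(4t)} = s/(s^2 - 16).

F(s) = s/(s^2 - 16)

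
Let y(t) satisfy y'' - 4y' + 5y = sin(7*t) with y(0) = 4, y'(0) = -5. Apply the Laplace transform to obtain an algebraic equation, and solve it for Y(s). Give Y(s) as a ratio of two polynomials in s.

Y(s) = (4*s^3 - 21*s^2 + 196*s - 1022)/(s^4 - 4*s^3 + 54*s^2 - 196*s + 245)

Laplace-transform each side.
The derivative rules (L{y''} = s^2 Y - s·y(0) - y'(0) and L{y'} = sY - y(0), with y(0) = 4, y'(0) = -5) turn the left side into (s^2 - 4*s + 5)Y - (4*s - 21).
The right side is L{sin(7*t)} = 7/(s^2 + 49).
So (s^2 - 4*s + 5)Y = 7/(s^2 + 49) + (4*s - 21).
Divide through and combine into a single rational function.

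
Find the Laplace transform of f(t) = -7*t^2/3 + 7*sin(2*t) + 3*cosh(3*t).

3*s/(s^2 - 9) + 14/(s^2 + 4) - 14/(3*s^3)

Apply the Laplace transform termwise.
(7)·[L{sin(2t)} = 2/(s^2 + 4)]; (3)·[L{cosh(3t)} = s/(s^2 - 9)]; (-7/3)·[L{t^2} = 2!/s^3 = 2/s^3].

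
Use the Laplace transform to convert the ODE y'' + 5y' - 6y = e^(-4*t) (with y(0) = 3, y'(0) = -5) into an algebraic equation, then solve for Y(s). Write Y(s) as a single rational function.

Y(s) = (3*s^2 + 22*s + 41)/(s^3 + 9*s^2 + 14*s - 24)

Transform both sides with L{·}.
With L{y''} = s^2 Y - s·y(0) - y'(0) and L{y'} = sY - y(0), with y(0) = 3, y'(0) = -5: the LHS transforms to (s^2 + 5*s - 6)Y - (3*s + 10).
The right side is L{e^(-4*t)} = 1/(s + 4).
So (s^2 + 5*s - 6)Y = 1/(s + 4) + (3*s + 10).
Solve for Y(s) and write it as one ratio of polynomials.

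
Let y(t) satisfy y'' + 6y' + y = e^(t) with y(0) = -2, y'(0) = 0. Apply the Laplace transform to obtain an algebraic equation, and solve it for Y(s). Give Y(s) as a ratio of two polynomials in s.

Y(s) = (-2*s^2 - 10*s + 13)/(s^3 + 5*s^2 - 5*s - 1)

Apply the Laplace transform to the equation.
The derivative rules (L{y''} = s^2 Y - s·y(0) - y'(0) and L{y'} = sY - y(0), with y(0) = -2, y'(0) = 0) turn the left side into (s^2 + 6*s + 1)Y - (-2*s - 12).
The right side is L{e^(t)} = 1/(s - 1).
So (s^2 + 6*s + 1)Y = 1/(s - 1) + (-2*s - 12).
Solve for Y(s) and write it as one ratio of polynomials.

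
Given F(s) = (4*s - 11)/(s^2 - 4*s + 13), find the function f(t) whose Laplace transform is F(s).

Complete the square in the denominator: s^2 - 4*s + 13 = (s - 2)^2 + 3^2.
Split the numerator to match: 4*s - 11 = 4·(s - 2) - 1·3.
Invert each term: 4·(s - 2)/((s - 2)^2 + 9) ↔ 4e^(2t)cos(3t); -1·3/((s - 2)^2 + 9) ↔ -e^(2t)sin(3t).

f(t) = -exp(2*t)*sin(3*t) + 4*exp(2*t)*cos(3*t)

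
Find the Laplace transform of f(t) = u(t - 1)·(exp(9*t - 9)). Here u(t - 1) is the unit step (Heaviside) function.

exp(-s)/(s - 9)

By the second shifting theorem, L{u(t - c)·g(t - c)} = e^(-cs)·G(s) with c = 1 and G(s) = L{g(t)}.
L{e^(9t)} = 1/(s - 9).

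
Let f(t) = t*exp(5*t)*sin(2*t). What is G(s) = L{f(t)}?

L{sin(2t)} = 2/(s^2 + 4).
Multiplying by e^(5t) shifts s → s - 5, so L{exp(5*t)*sin(2*t)} = 2/((s - 5)^2 + 4).
Then apply L{t·g(t)} = -d/ds[H(s)] with H(s) = 2/((s - 5)^2 + 4):
differentiating 1 time and applying the sign gives 4*(s - 5)/(s^2 - 10*s + 29)^2.

G(s) = 4*(s - 5)/(s^2 - 10*s + 29)^2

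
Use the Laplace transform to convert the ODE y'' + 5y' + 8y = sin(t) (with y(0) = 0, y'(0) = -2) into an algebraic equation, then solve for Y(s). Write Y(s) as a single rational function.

Take the Laplace transform of both sides.
The derivative rules (L{y''} = s^2 Y - s·y(0) - y'(0) and L{y'} = sY - y(0), with y(0) = 0, y'(0) = -2) turn the left side into (s^2 + 5*s + 8)Y - (-2).
The right side is L{sin(t)} = 1/(s^2 + 1).
So (s^2 + 5*s + 8)Y = 1/(s^2 + 1) + (-2).
Divide through and combine into a single rational function.

Y(s) = (-2*s^2 - 1)/(s^4 + 5*s^3 + 9*s^2 + 5*s + 8)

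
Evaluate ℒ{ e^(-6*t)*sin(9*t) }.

9/((s + 6)^2 + 81)

L{sin(9t)} = 9/(s^2 + 81).
By the first shifting theorem, multiplying by e^(-6t) replaces s with s + 6.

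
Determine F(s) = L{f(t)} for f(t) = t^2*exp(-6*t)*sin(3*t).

L{sin(3t)} = 3/(s^2 + 9).
Multiplying by e^(-6t) shifts s → s + 6, so L{exp(-6*t)*sin(3*t)} = 3/((s + 6)^2 + 9).
Then apply L{t^2·g(t)} = (-1)^2 d^2/ds^2[G(s)] with G(s) = 3/((s + 6)^2 + 9):
differentiating 2 times and applying the sign gives 18*(s^2 + 12*s + 33)/(s^2 + 12*s + 45)^3.

F(s) = 18*(s^2 + 12*s + 33)/(s^2 + 12*s + 45)^3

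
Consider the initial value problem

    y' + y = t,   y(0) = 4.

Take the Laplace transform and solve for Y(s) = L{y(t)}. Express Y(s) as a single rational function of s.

Transform both sides with L{·}.
With L{y'} = sY - y(0) = sY - 4: the LHS transforms to (s + 1)Y - (4).
The right side is L{t} = s^(-2).
So (s + 1)Y = s^(-2) + (4).
Solve for Y(s) and write it as one ratio of polynomials.

Y(s) = (4*s^2 + 1)/(s^3 + s^2)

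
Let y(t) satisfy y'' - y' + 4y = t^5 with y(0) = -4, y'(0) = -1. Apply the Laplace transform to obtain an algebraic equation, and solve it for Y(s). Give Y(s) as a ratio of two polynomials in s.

Y(s) = (-4*s^7 + 3*s^6 + 120)/(s^8 - s^7 + 4*s^6)

Apply the Laplace transform to the equation.
With L{y''} = s^2 Y - s·y(0) - y'(0) and L{y'} = sY - y(0), with y(0) = -4, y'(0) = -1: the LHS transforms to (s^2 - s + 4)Y - (-4*s + 3).
The right side is L{t^5} = 120/s^6.
So (s^2 - s + 4)Y = 120/s^6 + (-4*s + 3).
Divide through and combine into a single rational function.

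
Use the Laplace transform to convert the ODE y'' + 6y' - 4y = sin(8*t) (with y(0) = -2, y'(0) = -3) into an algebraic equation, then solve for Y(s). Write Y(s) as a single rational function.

Y(s) = (-2*s^3 - 15*s^2 - 128*s - 952)/(s^4 + 6*s^3 + 60*s^2 + 384*s - 256)

Transform both sides with L{·}.
Using L{y''} = s^2 Y - s·y(0) - y'(0) and L{y'} = sY - y(0), with y(0) = -2, y'(0) = -3, the left side becomes (s^2 + 6*s - 4)Y - (-2*s - 15).
The right side is L{sin(8*t)} = 8/(s^2 + 64).
So (s^2 + 6*s - 4)Y = 8/(s^2 + 64) + (-2*s - 15).
Solve for Y(s) and write it as one ratio of polynomials.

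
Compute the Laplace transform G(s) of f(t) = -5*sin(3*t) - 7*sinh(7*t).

G(s) = -15/(s^2 + 9) - 49/(s^2 - 49)

The transform is linear, so treat each term independently.
(-7)·[L{sinh(7t)} = 7/(s^2 - 49)]; (-5)·[L{sin(3t)} = 3/(s^2 + 9)].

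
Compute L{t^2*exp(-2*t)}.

L{e^(-2t)} = 1/(s + 2).
Then apply L{t^2·g(t)} = (-1)^2 d^2/ds^2[G(s)] with G(s) = 1/(s + 2):
differentiating 2 times and applying the sign gives 2/(s + 2)^3.

2/(s + 2)^3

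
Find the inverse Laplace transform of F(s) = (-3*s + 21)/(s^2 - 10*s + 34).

Complete the square in the denominator: s^2 - 10*s + 34 = (s - 5)^2 + 3^2.
Split the numerator to match: -3*s + 21 = -3·(s - 5) + 2·3.
Invert each term: -3·(s - 5)/((s - 5)^2 + 9) ↔ -3e^(5t)cos(3t); 2·3/((s - 5)^2 + 9) ↔ 2e^(5t)sin(3t).

2*exp(5*t)*sin(3*t) - 3*exp(5*t)*cos(3*t)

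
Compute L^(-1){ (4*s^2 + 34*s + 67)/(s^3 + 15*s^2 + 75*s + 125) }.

-3*t^2*exp(-5*t)/2 - 6*t*exp(-5*t) + 4*exp(-5*t)

Factor the denominator: s^3 + 15*s^2 + 75*s + 125 = (s + 5)^3.
Partial fraction decomposition gives [4/(s + 5)] + [-6/(s + 5)^2] + [-3/(s + 5)^3].
Invert each term: 4/(s + 5) ↔ 4e^(-5t); -6/(s + 5)^2 ↔ -6t·e^(-5t); -3/(s + 5)^3 ↔ (-3/2)t^2·e^(-5t).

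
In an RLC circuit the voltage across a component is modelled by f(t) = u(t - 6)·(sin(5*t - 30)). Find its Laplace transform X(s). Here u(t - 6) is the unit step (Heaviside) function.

By the second shifting theorem, L{u(t - c)·g(t - c)} = e^(-cs)·G(s) with c = 6 and G(s) = L{g(t)}.
L{sin(5t)} = 5/(s^2 + 25).

X(s) = 5*exp(-6*s)/(s^2 + 25)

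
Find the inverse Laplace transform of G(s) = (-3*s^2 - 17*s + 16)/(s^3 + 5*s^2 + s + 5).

3*sin(t) - 4*cos(t) + exp(-5*t)

Factor the denominator: s^3 + 5*s^2 + s + 5 = (s + 5)*(s^2 + 1).
Partial fraction decomposition gives [1/(s + 5)] + [-4*s/(s^2 + 1)] + [3/(s^2 + 1)].
Invert each term: 1/(s + 5) ↔ e^(-5t); -4·s/(s^2 + 1) ↔ -4cos(t); 3·1/(s^2 + 1) ↔ 3sin(t).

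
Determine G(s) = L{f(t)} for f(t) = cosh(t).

L{cosh(t)} = s/(s^2 - 1).

G(s) = s/(s^2 - 1)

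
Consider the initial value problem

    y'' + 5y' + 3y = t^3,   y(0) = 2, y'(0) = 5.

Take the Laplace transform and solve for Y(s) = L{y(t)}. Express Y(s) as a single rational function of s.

Y(s) = (2*s^5 + 15*s^4 + 6)/(s^6 + 5*s^5 + 3*s^4)

Take the Laplace transform of both sides.
Using L{y''} = s^2 Y - s·y(0) - y'(0) and L{y'} = sY - y(0), with y(0) = 2, y'(0) = 5, the left side becomes (s^2 + 5*s + 3)Y - (2*s + 15).
The right side is L{t^3} = 6/s^4.
So (s^2 + 5*s + 3)Y = 6/s^4 + (2*s + 15).
Solve for Y(s) and write it as one ratio of polynomials.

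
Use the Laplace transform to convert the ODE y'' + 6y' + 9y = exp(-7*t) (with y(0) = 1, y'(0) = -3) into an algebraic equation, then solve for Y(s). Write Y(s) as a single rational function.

Y(s) = (s^2 + 10*s + 22)/(s^3 + 13*s^2 + 51*s + 63)

Take the Laplace transform of both sides.
With L{y''} = s^2 Y - s·y(0) - y'(0) and L{y'} = sY - y(0), with y(0) = 1, y'(0) = -3: the LHS transforms to (s^2 + 6*s + 9)Y - (s + 3).
The right side is L{exp(-7*t)} = 1/(s + 7).
So (s^2 + 6*s + 9)Y = 1/(s + 7) + (s + 3).
Divide through and combine into a single rational function.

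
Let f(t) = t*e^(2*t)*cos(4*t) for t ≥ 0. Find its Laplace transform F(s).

F(s) = (s - 6)*(s + 2)/(s^2 - 4*s + 20)^2

L{cos(4t)} = s/(s^2 + 16).
Multiplying by e^(2t) shifts s → s - 2, so L{e^(2*t)*cos(4*t)} = (s - 2)/((s - 2)^2 + 16).
Then apply L{t·g(t)} = -d/ds[G(s)] with G(s) = (s - 2)/((s - 2)^2 + 16):
differentiating 1 time and applying the sign gives (s - 6)*(s + 2)/(s^2 - 4*s + 20)^2.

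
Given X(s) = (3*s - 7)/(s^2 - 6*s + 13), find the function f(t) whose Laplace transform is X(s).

Complete the square in the denominator: s^2 - 6*s + 13 = (s - 3)^2 + 2^2.
Split the numerator to match: 3*s - 7 = 3·(s - 3) + 1·2.
Invert each term: 3·(s - 3)/((s - 3)^2 + 4) ↔ 3e^(3t)cos(2t); 1·2/((s - 3)^2 + 4) ↔ e^(3t)sin(2t).

f(t) = exp(3*t)*sin(2*t) + 3*exp(3*t)*cos(2*t)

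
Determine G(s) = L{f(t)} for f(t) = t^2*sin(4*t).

G(s) = 8*(3*s^2 - 16)/(s^2 + 16)^3

L{sin(4t)} = 4/(s^2 + 16).
Then apply L{t^2·g(t)} = (-1)^2 d^2/ds^2[H(s)] with H(s) = 4/(s^2 + 16):
differentiating 2 times and applying the sign gives 8*(3*s^2 - 16)/(s^2 + 16)^3.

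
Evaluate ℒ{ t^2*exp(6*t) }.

2/(s - 6)^3

L{e^(6t)} = 1/(s - 6).
Then apply L{t^2·g(t)} = (-1)^2 d^2/ds^2[H(s)] with H(s) = 1/(s - 6):
differentiating 2 times and applying the sign gives 2/(s - 6)^3.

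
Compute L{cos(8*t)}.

L{cos(8t)} = s/(s^2 + 64).

s/(s^2 + 64)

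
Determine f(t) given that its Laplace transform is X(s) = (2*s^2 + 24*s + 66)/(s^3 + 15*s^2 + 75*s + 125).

f(t) = -2*t^2*exp(-5*t) + 4*t*exp(-5*t) + 2*exp(-5*t)

Factor the denominator: s^3 + 15*s^2 + 75*s + 125 = (s + 5)^3.
Partial fraction decomposition gives [2/(s + 5)] + [4/(s + 5)^2] + [-4/(s + 5)^3].
Invert each term: 2/(s + 5) ↔ 2e^(-5t); 4/(s + 5)^2 ↔ 4t·e^(-5t); -4/(s + 5)^3 ↔ (-2)t^2·e^(-5t).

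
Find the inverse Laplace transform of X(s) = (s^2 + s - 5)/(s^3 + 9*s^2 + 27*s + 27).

Factor the denominator: s^3 + 9*s^2 + 27*s + 27 = (s + 3)^3.
Partial fraction decomposition gives [1/(s + 3)] + [-5/(s + 3)^2] + [(s + 3)^(-3)].
Invert each term: 1/(s + 3) ↔ e^(-3t); -5/(s + 3)^2 ↔ -5t·e^(-3t); 1/(s + 3)^3 ↔ (1/2)t^2·e^(-3t).

t^2*exp(-3*t)/2 - 5*t*exp(-3*t) + exp(-3*t)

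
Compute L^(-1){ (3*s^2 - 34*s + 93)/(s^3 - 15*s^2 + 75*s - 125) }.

Factor the denominator: s^3 - 15*s^2 + 75*s - 125 = (s - 5)^3.
Partial fraction decomposition gives [3/(s - 5)] + [-4/(s - 5)^2] + [-2/(s - 5)^3].
Invert each term: 3/(s - 5) ↔ 3e^(5t); -4/(s - 5)^2 ↔ -4t·e^(5t); -2/(s - 5)^3 ↔ (-1)t^2·e^(5t).

-t^2*exp(5*t) - 4*t*exp(5*t) + 3*exp(5*t)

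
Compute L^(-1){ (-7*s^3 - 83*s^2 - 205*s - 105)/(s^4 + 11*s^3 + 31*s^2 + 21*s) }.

-5 - 2*exp(-t) - 2*exp(-3*t) + 2*exp(-7*t)

Factor the denominator: s^4 + 11*s^3 + 31*s^2 + 21*s = s*(s + 1)*(s + 3)*(s + 7).
Partial fraction decomposition gives [-2/(s + 1)] + [-5/s] + [-2/(s + 3)] + [2/(s + 7)].
Invert each term: -2/(s + 1) ↔ -2e^(-t); -5/(s - 0) ↔ -5e^(0t); -2/(s + 3) ↔ -2e^(-3t); 2/(s + 7) ↔ 2e^(-7t).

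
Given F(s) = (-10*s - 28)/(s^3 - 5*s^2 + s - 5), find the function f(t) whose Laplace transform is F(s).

f(t) = -3*exp(5*t) + 5*sin(t) + 3*cos(t)

Factor the denominator: s^3 - 5*s^2 + s - 5 = (s - 5)*(s^2 + 1).
Partial fraction decomposition gives [-3/(s - 5)] + [3*s/(s^2 + 1)] + [5/(s^2 + 1)].
Invert each term: -3/(s - 5) ↔ -3e^(5t); 3·s/(s^2 + 1) ↔ 3cos(t); 5·1/(s^2 + 1) ↔ 5sin(t).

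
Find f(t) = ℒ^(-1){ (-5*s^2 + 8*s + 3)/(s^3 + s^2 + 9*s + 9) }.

f(t) = 4*sin(3*t) - 4*cos(3*t) - exp(-t)

Factor the denominator: s^3 + s^2 + 9*s + 9 = (s + 1)*(s^2 + 9).
Partial fraction decomposition gives [-1/(s + 1)] + [-4*s/(s^2 + 9)] + [12/(s^2 + 9)].
Invert each term: -1/(s + 1) ↔ -e^(-t); -4·s/(s^2 + 9) ↔ -4cos(3t); 4·3/(s^2 + 9) ↔ 4sin(3t).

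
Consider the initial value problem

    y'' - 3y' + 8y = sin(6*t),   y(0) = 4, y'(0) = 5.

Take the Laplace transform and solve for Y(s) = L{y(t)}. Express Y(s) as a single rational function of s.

Apply the Laplace transform to the equation.
Using L{y''} = s^2 Y - s·y(0) - y'(0) and L{y'} = sY - y(0), with y(0) = 4, y'(0) = 5, the left side becomes (s^2 - 3*s + 8)Y - (4*s - 7).
The right side is L{sin(6*t)} = 6/(s^2 + 36).
So (s^2 - 3*s + 8)Y = 6/(s^2 + 36) + (4*s - 7).
Solve for Y(s) and write it as one ratio of polynomials.

Y(s) = (4*s^3 - 7*s^2 + 144*s - 246)/(s^4 - 3*s^3 + 44*s^2 - 108*s + 288)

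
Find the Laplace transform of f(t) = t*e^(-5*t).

L{t} = 1!/s^2 = 1/s^2.
By the first shifting theorem, multiplying by e^(-5t) replaces s with s + 5.

(s + 5)^(-2)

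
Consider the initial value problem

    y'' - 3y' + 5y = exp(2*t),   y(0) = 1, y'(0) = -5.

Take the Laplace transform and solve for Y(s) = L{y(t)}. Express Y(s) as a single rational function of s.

Transform both sides with L{·}.
The derivative rules (L{y''} = s^2 Y - s·y(0) - y'(0) and L{y'} = sY - y(0), with y(0) = 1, y'(0) = -5) turn the left side into (s^2 - 3*s + 5)Y - (s - 8).
The right side is L{exp(2*t)} = 1/(s - 2).
So (s^2 - 3*s + 5)Y = 1/(s - 2) + (s - 8).
Divide through and combine into a single rational function.

Y(s) = (s^2 - 10*s + 17)/(s^3 - 5*s^2 + 11*s - 10)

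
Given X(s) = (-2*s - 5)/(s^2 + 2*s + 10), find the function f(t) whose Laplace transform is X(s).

f(t) = -exp(-t)*sin(3*t) - 2*exp(-t)*cos(3*t)

Complete the square in the denominator: s^2 + 2*s + 10 = (s + 1)^2 + 3^2.
Split the numerator to match: -2*s - 5 = -2·(s + 1) - 1·3.
Invert each term: -2·(s + 1)/((s + 1)^2 + 9) ↔ -2e^(-t)cos(3t); -1·3/((s + 1)^2 + 9) ↔ -e^(-t)sin(3t).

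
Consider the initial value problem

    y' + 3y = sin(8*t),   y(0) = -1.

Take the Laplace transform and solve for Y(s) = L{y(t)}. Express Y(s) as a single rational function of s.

Laplace-transform each side.
Using L{y'} = sY - y(0) = sY - (-1), the left side becomes (s + 3)Y - (-1).
The right side is L{sin(8*t)} = 8/(s^2 + 64).
So (s + 3)Y = 8/(s^2 + 64) + (-1).
Solve for Y(s) and write it as one ratio of polynomials.

Y(s) = (-s^2 - 56)/(s^3 + 3*s^2 + 64*s + 192)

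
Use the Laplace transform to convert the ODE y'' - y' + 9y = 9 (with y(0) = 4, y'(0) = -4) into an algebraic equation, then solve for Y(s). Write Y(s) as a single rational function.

Y(s) = (4*s^2 - 8*s + 9)/(s^3 - s^2 + 9*s)

Laplace-transform each side.
Using L{y''} = s^2 Y - s·y(0) - y'(0) and L{y'} = sY - y(0), with y(0) = 4, y'(0) = -4, the left side becomes (s^2 - s + 9)Y - (4*s - 8).
The right side is L{9} = 9/s.
So (s^2 - s + 9)Y = 9/s + (4*s - 8).
Divide through and combine into a single rational function.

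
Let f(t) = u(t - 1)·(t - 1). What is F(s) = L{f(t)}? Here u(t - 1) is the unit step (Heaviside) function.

F(s) = exp(-s)/s^2

By the second shifting theorem, L{u(t - c)·g(t - c)} = e^(-cs)·G(s) with c = 1 and G(s) = L{g(t)}.
L{t} = 1!/s^2 = 1/s^2.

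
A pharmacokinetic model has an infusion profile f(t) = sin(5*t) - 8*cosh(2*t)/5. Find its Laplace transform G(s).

By linearity of the Laplace transform, transform each term separately.
L{sin(5t)} = 5/(s^2 + 25); (-8/5)·[L{cosh(2t)} = s/(s^2 - 4)].

G(s) = -8*s/(5*(s^2 - 4)) + 5/(s^2 + 25)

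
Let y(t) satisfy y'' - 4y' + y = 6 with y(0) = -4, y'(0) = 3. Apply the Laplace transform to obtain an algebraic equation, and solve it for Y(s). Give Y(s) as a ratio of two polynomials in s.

Take the Laplace transform of both sides.
Using L{y''} = s^2 Y - s·y(0) - y'(0) and L{y'} = sY - y(0), with y(0) = -4, y'(0) = 3, the left side becomes (s^2 - 4*s + 1)Y - (-4*s + 19).
The right side is L{6} = 6/s.
So (s^2 - 4*s + 1)Y = 6/s + (-4*s + 19).
Divide through and combine into a single rational function.

Y(s) = (-4*s^2 + 19*s + 6)/(s^3 - 4*s^2 + s)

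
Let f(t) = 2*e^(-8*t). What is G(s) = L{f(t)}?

G(s) = 2/(s + 8)

L{2} = 2/s.
By the first shifting theorem, multiplying by e^(-8t) replaces s with s + 8.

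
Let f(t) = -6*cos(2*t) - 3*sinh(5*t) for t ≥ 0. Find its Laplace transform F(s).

F(s) = -6*s/(s^2 + 4) - 15/(s^2 - 25)

Apply the Laplace transform termwise.
(-3)·[L{sinh(5t)} = 5/(s^2 - 25)]; (-6)·[L{cos(2t)} = s/(s^2 + 4)].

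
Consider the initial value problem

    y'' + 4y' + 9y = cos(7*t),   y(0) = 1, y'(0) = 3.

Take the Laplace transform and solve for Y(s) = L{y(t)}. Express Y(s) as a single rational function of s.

Take the Laplace transform of both sides.
With L{y''} = s^2 Y - s·y(0) - y'(0) and L{y'} = sY - y(0), with y(0) = 1, y'(0) = 3: the LHS transforms to (s^2 + 4*s + 9)Y - (s + 7).
The right side is L{cos(7*t)} = s/(s^2 + 49).
So (s^2 + 4*s + 9)Y = s/(s^2 + 49) + (s + 7).
Isolate Y and clear denominators.

Y(s) = (s^3 + 7*s^2 + 50*s + 343)/(s^4 + 4*s^3 + 58*s^2 + 196*s + 441)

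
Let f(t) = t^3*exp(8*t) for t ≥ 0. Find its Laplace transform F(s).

F(s) = 6/(s - 8)^4

L{t^3} = 3!/s^4 = 6/s^4.
By the first shifting theorem, multiplying by e^(8t) replaces s with s - 8.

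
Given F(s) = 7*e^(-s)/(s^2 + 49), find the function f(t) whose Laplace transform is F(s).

f(t) = Heaviside(t - 1)*(sin(7*t - 7))

The factor e^(-s) signals a time shift by c = 1 (second shifting theorem).
L{sin(7t)} = 7/(s^2 + 49), so L^-1{7/(s^2 + 49)} = sin(7*t).
Hence the inverse is u(t - 1) times that function evaluated at t - 1.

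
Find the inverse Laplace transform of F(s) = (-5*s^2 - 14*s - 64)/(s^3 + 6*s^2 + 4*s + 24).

-4*sin(2*t) - cos(2*t) - 4*exp(-6*t)

Factor the denominator: s^3 + 6*s^2 + 4*s + 24 = (s + 6)*(s^2 + 4).
Partial fraction decomposition gives [-4/(s + 6)] + [-s/(s^2 + 4)] + [-8/(s^2 + 4)].
Invert each term: -4/(s + 6) ↔ -4e^(-6t); -1·s/(s^2 + 4) ↔ -cos(2t); -4·2/(s^2 + 4) ↔ -4sin(2t).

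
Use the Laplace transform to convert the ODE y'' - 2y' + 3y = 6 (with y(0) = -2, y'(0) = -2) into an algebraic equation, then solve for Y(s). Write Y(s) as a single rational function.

Transform both sides with L{·}.
The derivative rules (L{y''} = s^2 Y - s·y(0) - y'(0) and L{y'} = sY - y(0), with y(0) = -2, y'(0) = -2) turn the left side into (s^2 - 2*s + 3)Y - (-2*s + 2).
The right side is L{6} = 6/s.
So (s^2 - 2*s + 3)Y = 6/s + (-2*s + 2).
Divide through and combine into a single rational function.

Y(s) = (-2*s^2 + 2*s + 6)/(s^3 - 2*s^2 + 3*s)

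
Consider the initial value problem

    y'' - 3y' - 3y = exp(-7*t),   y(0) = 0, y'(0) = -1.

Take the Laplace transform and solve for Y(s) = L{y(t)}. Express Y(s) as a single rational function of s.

Laplace-transform each side.
With L{y''} = s^2 Y - s·y(0) - y'(0) and L{y'} = sY - y(0), with y(0) = 0, y'(0) = -1: the LHS transforms to (s^2 - 3*s - 3)Y - (-1).
The right side is L{exp(-7*t)} = 1/(s + 7).
So (s^2 - 3*s - 3)Y = 1/(s + 7) + (-1).
Solve for Y(s) and write it as one ratio of polynomials.

Y(s) = (-s - 6)/(s^3 + 4*s^2 - 24*s - 21)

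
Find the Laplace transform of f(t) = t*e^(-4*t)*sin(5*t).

L{sin(5t)} = 5/(s^2 + 25).
Multiplying by e^(-4t) shifts s → s + 4, so L{e^(-4*t)*sin(5*t)} = 5/((s + 4)^2 + 25).
Then apply L{t·g(t)} = -d/ds[H(s)] with H(s) = 5/((s + 4)^2 + 25):
differentiating 1 time and applying the sign gives 10*(s + 4)/(s^2 + 8*s + 41)^2.

10*(s + 4)/(s^2 + 8*s + 41)^2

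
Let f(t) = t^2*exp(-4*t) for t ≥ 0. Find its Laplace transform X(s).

L{e^(-4t)} = 1/(s + 4).
Then apply L{t^2·g(t)} = (-1)^2 d^2/ds^2[G(s)] with G(s) = 1/(s + 4):
differentiating 2 times and applying the sign gives 2/(s + 4)^3.

X(s) = 2/(s + 4)^3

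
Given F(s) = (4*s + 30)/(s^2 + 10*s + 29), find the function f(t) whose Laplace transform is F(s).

Complete the square in the denominator: s^2 + 10*s + 29 = (s + 5)^2 + 2^2.
Split the numerator to match: 4*s + 30 = 4·(s + 5) + 5·2.
Invert each term: 4·(s + 5)/((s + 5)^2 + 4) ↔ 4e^(-5t)cos(2t); 5·2/((s + 5)^2 + 4) ↔ 5e^(-5t)sin(2t).

f(t) = 5*exp(-5*t)*sin(2*t) + 4*exp(-5*t)*cos(2*t)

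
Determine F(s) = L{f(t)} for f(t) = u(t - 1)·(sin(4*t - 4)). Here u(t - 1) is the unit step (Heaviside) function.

By the second shifting theorem, L{u(t - c)·g(t - c)} = e^(-cs)·G(s) with c = 1 and G(s) = L{g(t)}.
L{sin(4t)} = 4/(s^2 + 16).

F(s) = 4*exp(-s)/(s^2 + 16)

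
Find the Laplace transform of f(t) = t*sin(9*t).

L{sin(9t)} = 9/(s^2 + 81).
Then apply L{t·g(t)} = -d/ds[G(s)] with G(s) = 9/(s^2 + 81):
differentiating 1 time and applying the sign gives 18*s/(s^2 + 81)^2.

18*s/(s^2 + 81)^2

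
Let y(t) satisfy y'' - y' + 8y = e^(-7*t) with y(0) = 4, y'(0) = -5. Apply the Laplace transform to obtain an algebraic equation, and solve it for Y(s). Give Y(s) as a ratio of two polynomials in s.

Take the Laplace transform of both sides.
The derivative rules (L{y''} = s^2 Y - s·y(0) - y'(0) and L{y'} = sY - y(0), with y(0) = 4, y'(0) = -5) turn the left side into (s^2 - s + 8)Y - (4*s - 9).
The right side is L{e^(-7*t)} = 1/(s + 7).
So (s^2 - s + 8)Y = 1/(s + 7) + (4*s - 9).
Solve for Y(s) and write it as one ratio of polynomials.

Y(s) = (4*s^2 + 19*s - 62)/(s^3 + 6*s^2 + s + 56)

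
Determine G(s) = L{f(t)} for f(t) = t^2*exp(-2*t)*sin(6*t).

G(s) = 36*(s^2 + 4*s - 8)/(s^2 + 4*s + 40)^3

L{sin(6t)} = 6/(s^2 + 36).
Multiplying by e^(-2t) shifts s → s + 2, so L{exp(-2*t)*sin(6*t)} = 6/((s + 2)^2 + 36).
Then apply L{t^2·g(t)} = (-1)^2 d^2/ds^2[H(s)] with H(s) = 6/((s + 2)^2 + 36):
differentiating 2 times and applying the sign gives 36*(s^2 + 4*s - 8)/(s^2 + 4*s + 40)^3.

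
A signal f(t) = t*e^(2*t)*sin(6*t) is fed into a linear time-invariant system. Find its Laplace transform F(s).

F(s) = 12*(s - 2)/(s^2 - 4*s + 40)^2

L{sin(6t)} = 6/(s^2 + 36).
Multiplying by e^(2t) shifts s → s - 2, so L{e^(2*t)*sin(6*t)} = 6/((s - 2)^2 + 36).
Then apply L{t·g(t)} = -d/ds[G(s)] with G(s) = 6/((s - 2)^2 + 36):
differentiating 1 time and applying the sign gives 12*(s - 2)/(s^2 - 4*s + 40)^2.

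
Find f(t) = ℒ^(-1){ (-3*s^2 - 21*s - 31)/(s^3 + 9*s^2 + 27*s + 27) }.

f(t) = 5*t^2*exp(-3*t)/2 - 3*t*exp(-3*t) - 3*exp(-3*t)

Factor the denominator: s^3 + 9*s^2 + 27*s + 27 = (s + 3)^3.
Partial fraction decomposition gives [-3/(s + 3)] + [-3/(s + 3)^2] + [5/(s + 3)^3].
Invert each term: -3/(s + 3) ↔ -3e^(-3t); -3/(s + 3)^2 ↔ -3t·e^(-3t); 5/(s + 3)^3 ↔ (5/2)t^2·e^(-3t).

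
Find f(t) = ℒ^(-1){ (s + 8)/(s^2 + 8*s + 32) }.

Complete the square in the denominator: s^2 + 8*s + 32 = (s + 4)^2 + 4^2.
Split the numerator to match: s + 8 = 1·(s + 4) + 1·4.
Invert each term: 1·(s + 4)/((s + 4)^2 + 16) ↔ e^(-4t)cos(4t); 1·4/((s + 4)^2 + 16) ↔ e^(-4t)sin(4t).

f(t) = exp(-4*t)*sin(4*t) + exp(-4*t)*cos(4*t)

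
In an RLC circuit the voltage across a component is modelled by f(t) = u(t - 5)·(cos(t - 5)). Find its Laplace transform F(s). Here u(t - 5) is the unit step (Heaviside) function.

By the second shifting theorem, L{u(t - c)·g(t - c)} = e^(-cs)·G(s) with c = 5 and G(s) = L{g(t)}.
L{cos(t)} = s/(s^2 + 1).

F(s) = s*exp(-5*s)/(s^2 + 1)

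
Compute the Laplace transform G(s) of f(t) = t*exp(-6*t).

G(s) = (s + 6)^(-2)

L{e^(-6t)} = 1/(s + 6).
Then apply L{t·g(t)} = -d/ds[H(s)] with H(s) = 1/(s + 6):
differentiating 1 time and applying the sign gives (s + 6)^(-2).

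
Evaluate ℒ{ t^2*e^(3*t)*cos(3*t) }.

2*(s - 3)*(s^2 - 6*s - 18)/(s^2 - 6*s + 18)^3

L{cos(3t)} = s/(s^2 + 9).
Multiplying by e^(3t) shifts s → s - 3, so L{e^(3*t)*cos(3*t)} = (s - 3)/((s - 3)^2 + 9).
Then apply L{t^2·g(t)} = (-1)^2 d^2/ds^2[G(s)] with G(s) = (s - 3)/((s - 3)^2 + 9):
differentiating 2 times and applying the sign gives 2*(s - 3)*(s^2 - 6*s - 18)/(s^2 - 6*s + 18)^3.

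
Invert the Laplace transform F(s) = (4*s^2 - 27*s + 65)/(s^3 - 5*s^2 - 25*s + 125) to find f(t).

f(t) = 3*t*exp(5*t) + exp(5*t) + 3*exp(-5*t)

Factor the denominator: s^3 - 5*s^2 - 25*s + 125 = (s - 5)^2*(s + 5).
Partial fraction decomposition gives [1/(s - 5)] + [3/(s - 5)^2] + [3/(s + 5)].
Invert each term: 1/(s - 5) ↔ e^(5t); 3/(s - 5)^2 ↔ 3t·e^(5t); 3/(s + 5) ↔ 3e^(-5t).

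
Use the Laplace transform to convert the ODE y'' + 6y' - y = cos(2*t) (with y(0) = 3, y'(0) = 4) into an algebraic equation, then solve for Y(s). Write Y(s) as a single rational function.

Apply the Laplace transform to the equation.
Using L{y''} = s^2 Y - s·y(0) - y'(0) and L{y'} = sY - y(0), with y(0) = 3, y'(0) = 4, the left side becomes (s^2 + 6*s - 1)Y - (3*s + 22).
The right side is L{cos(2*t)} = s/(s^2 + 4).
So (s^2 + 6*s - 1)Y = s/(s^2 + 4) + (3*s + 22).
Isolate Y and clear denominators.

Y(s) = (3*s^3 + 22*s^2 + 13*s + 88)/(s^4 + 6*s^3 + 3*s^2 + 24*s - 4)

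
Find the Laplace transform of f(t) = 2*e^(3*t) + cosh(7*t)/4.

s/(4*(s^2 - 49)) + 2/(s - 3)

The transform is linear, so treat each term independently.
(1/4)·[L{cosh(7t)} = s/(s^2 - 49)]; (2)·[L{e^(3t)} = 1/(s - 3)].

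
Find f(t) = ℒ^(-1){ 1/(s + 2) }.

Since L{e^(-2t)} = 1/(s + 2), the inverse is e^(-2*t).

f(t) = exp(-2*t)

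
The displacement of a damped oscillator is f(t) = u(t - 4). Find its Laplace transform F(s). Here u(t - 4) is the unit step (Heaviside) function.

F(s) = exp(-4*s)/s

By the second shifting theorem, L{u(t - c)·g(t - c)} = e^(-cs)·G(s) with c = 4 and G(s) = L{g(t)}.
L{1} = 1/s.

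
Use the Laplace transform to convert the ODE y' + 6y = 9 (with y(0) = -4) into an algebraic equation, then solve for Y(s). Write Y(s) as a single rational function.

Take the Laplace transform of both sides.
Using L{y'} = sY - y(0) = sY - (-4), the left side becomes (s + 6)Y - (-4).
The right side is L{9} = 9/s.
So (s + 6)Y = 9/s + (-4).
Isolate Y and clear denominators.

Y(s) = (-4*s + 9)/(s^2 + 6*s)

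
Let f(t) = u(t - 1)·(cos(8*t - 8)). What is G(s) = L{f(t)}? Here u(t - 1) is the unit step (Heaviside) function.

G(s) = s*exp(-s)/(s^2 + 64)

By the second shifting theorem, L{u(t - c)·g(t - c)} = e^(-cs)·H(s) with c = 1 and H(s) = L{g(t)}.
L{cos(8t)} = s/(s^2 + 64).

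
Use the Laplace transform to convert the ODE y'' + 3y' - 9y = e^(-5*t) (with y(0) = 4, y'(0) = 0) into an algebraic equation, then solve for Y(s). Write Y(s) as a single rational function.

Transform both sides with L{·}.
The derivative rules (L{y''} = s^2 Y - s·y(0) - y'(0) and L{y'} = sY - y(0), with y(0) = 4, y'(0) = 0) turn the left side into (s^2 + 3*s - 9)Y - (4*s + 12).
The right side is L{e^(-5*t)} = 1/(s + 5).
So (s^2 + 3*s - 9)Y = 1/(s + 5) + (4*s + 12).
Isolate Y and clear denominators.

Y(s) = (4*s^2 + 32*s + 61)/(s^3 + 8*s^2 + 6*s - 45)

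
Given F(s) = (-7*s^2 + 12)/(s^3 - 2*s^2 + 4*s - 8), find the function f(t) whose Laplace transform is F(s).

f(t) = -2*exp(2*t) - 5*sin(2*t) - 5*cos(2*t)

Factor the denominator: s^3 - 2*s^2 + 4*s - 8 = (s - 2)*(s^2 + 4).
Partial fraction decomposition gives [-2/(s - 2)] + [-5*s/(s^2 + 4)] + [-10/(s^2 + 4)].
Invert each term: -2/(s - 2) ↔ -2e^(2t); -5·s/(s^2 + 4) ↔ -5cos(2t); -5·2/(s^2 + 4) ↔ -5sin(2t).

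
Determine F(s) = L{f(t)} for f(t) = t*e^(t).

L{e^(t)} = 1/(s - 1).
Then apply L{t·g(t)} = -d/ds[G(s)] with G(s) = 1/(s - 1):
differentiating 1 time and applying the sign gives (s - 1)^(-2).

F(s) = (s - 1)^(-2)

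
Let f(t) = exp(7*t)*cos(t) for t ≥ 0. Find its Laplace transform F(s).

L{cos(t)} = s/(s^2 + 1).
By the first shifting theorem, multiplying by e^(7t) replaces s with s - 7.

F(s) = (s - 7)/((s - 7)^2 + 1)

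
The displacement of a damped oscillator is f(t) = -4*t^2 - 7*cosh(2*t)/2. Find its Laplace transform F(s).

By linearity of the Laplace transform, transform each term separately.
(-7/2)·[L{cosh(2t)} = s/(s^2 - 4)]; (-4)·[L{t^2} = 2!/s^3 = 2/s^3].

F(s) = -7*s/(2*(s^2 - 4)) - 8/s^3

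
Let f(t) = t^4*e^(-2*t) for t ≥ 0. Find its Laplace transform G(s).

L{t^4} = 4!/s^5 = 24/s^5.
By the first shifting theorem, multiplying by e^(-2t) replaces s with s + 2.

G(s) = 24/(s + 2)^5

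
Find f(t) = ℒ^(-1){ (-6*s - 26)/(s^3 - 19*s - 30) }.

Factor the denominator: s^3 - 19*s - 30 = (s - 5)*(s + 2)*(s + 3).
Partial fraction decomposition gives [-1/(s - 5)] + [2/(s + 2)] + [-1/(s + 3)].
Invert each term: -1/(s - 5) ↔ -e^(5t); 2/(s + 2) ↔ 2e^(-2t); -1/(s + 3) ↔ -e^(-3t).

f(t) = -exp(5*t) + 2*exp(-2*t) - exp(-3*t)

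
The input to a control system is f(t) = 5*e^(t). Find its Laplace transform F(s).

L{5} = 5/s.
By the first shifting theorem, multiplying by e^(t) replaces s with s - 1.

F(s) = 5/(s - 1)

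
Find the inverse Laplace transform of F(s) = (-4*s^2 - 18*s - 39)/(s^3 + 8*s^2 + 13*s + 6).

Factor the denominator: s^3 + 8*s^2 + 13*s + 6 = (s + 1)^2*(s + 6).
Partial fraction decomposition gives [-1/(s + 1)] + [-5/(s + 1)^2] + [-3/(s + 6)].
Invert each term: -1/(s + 1) ↔ -e^(-t); -5/(s + 1)^2 ↔ -5t·e^(-t); -3/(s + 6) ↔ -3e^(-6t).

-5*t*exp(-t) - exp(-t) - 3*exp(-6*t)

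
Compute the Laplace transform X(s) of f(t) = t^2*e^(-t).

L{e^(-t)} = 1/(s + 1).
Then apply L{t^2·g(t)} = (-1)^2 d^2/ds^2[G(s)] with G(s) = 1/(s + 1):
differentiating 2 times and applying the sign gives 2/(s + 1)^3.

X(s) = 2/(s + 1)^3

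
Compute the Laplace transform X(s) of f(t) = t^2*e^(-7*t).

L{e^(-7t)} = 1/(s + 7).
Then apply L{t^2·g(t)} = (-1)^2 d^2/ds^2[G(s)] with G(s) = 1/(s + 7):
differentiating 2 times and applying the sign gives 2/(s + 7)^3.

X(s) = 2/(s + 7)^3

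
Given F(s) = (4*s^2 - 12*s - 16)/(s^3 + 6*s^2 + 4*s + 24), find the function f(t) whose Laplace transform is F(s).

Factor the denominator: s^3 + 6*s^2 + 4*s + 24 = (s + 6)*(s^2 + 4).
Partial fraction decomposition gives [5/(s + 6)] + [-s/(s^2 + 4)] + [-6/(s^2 + 4)].
Invert each term: 5/(s + 6) ↔ 5e^(-6t); -1·s/(s^2 + 4) ↔ -cos(2t); -3·2/(s^2 + 4) ↔ -3sin(2t).

f(t) = -3*sin(2*t) - cos(2*t) + 5*exp(-6*t)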